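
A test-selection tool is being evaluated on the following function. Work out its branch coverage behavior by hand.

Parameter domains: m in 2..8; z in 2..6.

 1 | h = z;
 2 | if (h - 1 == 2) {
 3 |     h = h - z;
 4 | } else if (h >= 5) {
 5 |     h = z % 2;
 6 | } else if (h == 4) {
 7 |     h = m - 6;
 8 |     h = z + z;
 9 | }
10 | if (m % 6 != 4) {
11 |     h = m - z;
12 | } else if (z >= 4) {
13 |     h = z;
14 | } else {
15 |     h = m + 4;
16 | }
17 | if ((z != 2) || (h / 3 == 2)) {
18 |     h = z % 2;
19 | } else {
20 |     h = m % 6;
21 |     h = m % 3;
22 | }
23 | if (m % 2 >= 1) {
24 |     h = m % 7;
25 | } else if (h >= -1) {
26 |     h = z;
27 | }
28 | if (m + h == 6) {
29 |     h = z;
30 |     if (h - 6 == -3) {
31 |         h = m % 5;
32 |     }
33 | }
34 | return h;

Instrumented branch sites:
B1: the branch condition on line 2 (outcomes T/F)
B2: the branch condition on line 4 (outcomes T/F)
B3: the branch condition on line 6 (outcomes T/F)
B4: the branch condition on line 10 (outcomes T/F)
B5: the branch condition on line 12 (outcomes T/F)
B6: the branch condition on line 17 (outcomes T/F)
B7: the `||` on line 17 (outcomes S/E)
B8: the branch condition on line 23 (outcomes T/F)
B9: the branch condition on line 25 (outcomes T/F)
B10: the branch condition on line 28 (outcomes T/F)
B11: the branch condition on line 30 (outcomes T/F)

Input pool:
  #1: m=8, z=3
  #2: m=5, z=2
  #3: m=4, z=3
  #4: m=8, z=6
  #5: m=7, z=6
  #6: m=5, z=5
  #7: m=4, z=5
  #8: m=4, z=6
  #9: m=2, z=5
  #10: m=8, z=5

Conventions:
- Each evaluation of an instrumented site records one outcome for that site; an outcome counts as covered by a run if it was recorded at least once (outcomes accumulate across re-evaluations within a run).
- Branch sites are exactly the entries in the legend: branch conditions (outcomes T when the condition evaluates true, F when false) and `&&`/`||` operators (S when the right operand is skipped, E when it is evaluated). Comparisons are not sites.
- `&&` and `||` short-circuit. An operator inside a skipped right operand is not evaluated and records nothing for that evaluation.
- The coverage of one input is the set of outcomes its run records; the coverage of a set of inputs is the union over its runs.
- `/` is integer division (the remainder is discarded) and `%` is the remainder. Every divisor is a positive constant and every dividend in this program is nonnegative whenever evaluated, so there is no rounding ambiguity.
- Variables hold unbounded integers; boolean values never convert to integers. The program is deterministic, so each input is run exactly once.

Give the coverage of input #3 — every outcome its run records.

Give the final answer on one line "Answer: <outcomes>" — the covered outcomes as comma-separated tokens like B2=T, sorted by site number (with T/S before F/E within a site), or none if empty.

Running input #3 (m=4, z=3), event by event:
  B1->T, B4->F, B5->F, B7->S, B6->T, B8->F, B9->T, B10->F
distinct outcomes covered: B1=T, B4=F, B5=F, B6=T, B7=S, B8=F, B9=T, B10=F

Answer: B1=T, B4=F, B5=F, B6=T, B7=S, B8=F, B9=T, B10=F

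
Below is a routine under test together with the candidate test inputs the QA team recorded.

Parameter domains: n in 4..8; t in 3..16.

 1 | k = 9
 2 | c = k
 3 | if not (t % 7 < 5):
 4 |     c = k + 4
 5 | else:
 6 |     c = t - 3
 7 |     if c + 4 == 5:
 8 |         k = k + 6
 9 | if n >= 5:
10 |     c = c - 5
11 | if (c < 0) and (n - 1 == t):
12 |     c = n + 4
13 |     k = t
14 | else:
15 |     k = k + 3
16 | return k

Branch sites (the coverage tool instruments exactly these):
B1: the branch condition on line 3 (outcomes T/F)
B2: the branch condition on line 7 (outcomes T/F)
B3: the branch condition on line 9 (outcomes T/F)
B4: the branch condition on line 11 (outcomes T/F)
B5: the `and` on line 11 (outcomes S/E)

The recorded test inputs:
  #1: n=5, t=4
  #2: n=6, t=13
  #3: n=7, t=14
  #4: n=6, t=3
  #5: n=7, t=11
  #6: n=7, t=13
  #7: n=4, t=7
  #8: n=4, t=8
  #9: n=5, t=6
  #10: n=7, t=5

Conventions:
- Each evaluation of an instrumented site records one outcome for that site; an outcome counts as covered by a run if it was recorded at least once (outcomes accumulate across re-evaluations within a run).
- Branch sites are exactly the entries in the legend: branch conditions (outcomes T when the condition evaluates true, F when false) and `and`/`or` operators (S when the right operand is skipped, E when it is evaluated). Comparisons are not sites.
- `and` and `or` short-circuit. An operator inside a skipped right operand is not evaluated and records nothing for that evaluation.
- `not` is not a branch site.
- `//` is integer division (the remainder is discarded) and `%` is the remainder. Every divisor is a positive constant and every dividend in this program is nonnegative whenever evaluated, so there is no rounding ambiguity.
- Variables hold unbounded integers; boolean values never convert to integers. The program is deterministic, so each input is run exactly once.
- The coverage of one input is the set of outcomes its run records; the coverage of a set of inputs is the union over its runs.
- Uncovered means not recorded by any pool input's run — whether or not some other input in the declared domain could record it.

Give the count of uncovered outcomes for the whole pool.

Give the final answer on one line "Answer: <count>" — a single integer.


run #1 (n=5, t=4) runs B1->F, B2->T, B3->T, B5->E, B4->T; records B1=F, B2=T, B3=T, B4=T, B5=E
run #2 (n=6, t=13) runs B1->T, B3->T, B5->S, B4->F; records B1=T, B3=T, B4=F, B5=S
run #3 (n=7, t=14) runs B1->F, B2->F, B3->T, B5->S, B4->F; records B1=F, B2=F, B3=T, B4=F, B5=S
run #4 (n=6, t=3) runs B1->F, B2->F, B3->T, B5->E, B4->F; records B1=F, B2=F, B3=T, B4=F, B5=E
run #5 (n=7, t=11) runs B1->F, B2->F, B3->T, B5->S, B4->F; records B1=F, B2=F, B3=T, B4=F, B5=S
run #6 (n=7, t=13) runs B1->T, B3->T, B5->S, B4->F; records B1=T, B3=T, B4=F, B5=S
run #7 (n=4, t=7) runs B1->F, B2->F, B3->F, B5->S, B4->F; records B1=F, B2=F, B3=F, B4=F, B5=S
run #8 (n=4, t=8) runs B1->F, B2->F, B3->F, B5->S, B4->F; records B1=F, B2=F, B3=F, B4=F, B5=S
run #9 (n=5, t=6) runs B1->T, B3->T, B5->S, B4->F; records B1=T, B3=T, B4=F, B5=S
run #10 (n=7, t=5) runs B1->T, B3->T, B5->S, B4->F; records B1=T, B3=T, B4=F, B5=S
union over the pool: B1=T, B1=F, B2=T, B2=F, B3=T, B3=F, B4=T, B4=F, B5=S, B5=E
uncovered (0 of 10): none
Answer: 0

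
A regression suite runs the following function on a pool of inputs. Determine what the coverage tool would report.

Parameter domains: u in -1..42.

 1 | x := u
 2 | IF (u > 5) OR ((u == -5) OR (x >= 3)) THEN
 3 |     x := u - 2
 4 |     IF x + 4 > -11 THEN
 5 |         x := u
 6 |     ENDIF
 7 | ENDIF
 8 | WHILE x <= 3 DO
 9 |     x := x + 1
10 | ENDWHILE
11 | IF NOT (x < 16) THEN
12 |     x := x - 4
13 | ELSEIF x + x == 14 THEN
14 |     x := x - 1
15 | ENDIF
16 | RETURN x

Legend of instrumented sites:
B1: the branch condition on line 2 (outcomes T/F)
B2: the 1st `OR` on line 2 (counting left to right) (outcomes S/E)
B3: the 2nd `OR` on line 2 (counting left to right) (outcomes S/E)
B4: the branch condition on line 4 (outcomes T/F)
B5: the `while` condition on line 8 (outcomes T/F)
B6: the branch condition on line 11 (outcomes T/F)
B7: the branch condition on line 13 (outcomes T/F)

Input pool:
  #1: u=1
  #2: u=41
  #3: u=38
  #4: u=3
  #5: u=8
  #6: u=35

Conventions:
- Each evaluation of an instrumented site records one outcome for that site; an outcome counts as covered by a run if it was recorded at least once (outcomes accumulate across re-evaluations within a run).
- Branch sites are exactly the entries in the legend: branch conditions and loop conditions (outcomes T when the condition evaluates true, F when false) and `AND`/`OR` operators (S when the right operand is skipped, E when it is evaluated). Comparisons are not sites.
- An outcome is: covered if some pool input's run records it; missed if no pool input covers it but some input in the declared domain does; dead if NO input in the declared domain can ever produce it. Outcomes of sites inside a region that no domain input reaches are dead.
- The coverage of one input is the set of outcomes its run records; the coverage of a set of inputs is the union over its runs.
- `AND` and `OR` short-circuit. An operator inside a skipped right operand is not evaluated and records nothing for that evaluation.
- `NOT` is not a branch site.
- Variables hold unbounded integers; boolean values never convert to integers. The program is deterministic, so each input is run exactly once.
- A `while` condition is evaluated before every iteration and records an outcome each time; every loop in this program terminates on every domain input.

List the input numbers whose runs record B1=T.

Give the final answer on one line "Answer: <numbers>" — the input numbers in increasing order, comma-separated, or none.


input #1 (u=1): misses B1=T
input #2 (u=41): covers B1=T
input #3 (u=38): covers B1=T
input #4 (u=3): covers B1=T
input #5 (u=8): covers B1=T
input #6 (u=35): covers B1=T
Answer: 2, 3, 4, 5, 6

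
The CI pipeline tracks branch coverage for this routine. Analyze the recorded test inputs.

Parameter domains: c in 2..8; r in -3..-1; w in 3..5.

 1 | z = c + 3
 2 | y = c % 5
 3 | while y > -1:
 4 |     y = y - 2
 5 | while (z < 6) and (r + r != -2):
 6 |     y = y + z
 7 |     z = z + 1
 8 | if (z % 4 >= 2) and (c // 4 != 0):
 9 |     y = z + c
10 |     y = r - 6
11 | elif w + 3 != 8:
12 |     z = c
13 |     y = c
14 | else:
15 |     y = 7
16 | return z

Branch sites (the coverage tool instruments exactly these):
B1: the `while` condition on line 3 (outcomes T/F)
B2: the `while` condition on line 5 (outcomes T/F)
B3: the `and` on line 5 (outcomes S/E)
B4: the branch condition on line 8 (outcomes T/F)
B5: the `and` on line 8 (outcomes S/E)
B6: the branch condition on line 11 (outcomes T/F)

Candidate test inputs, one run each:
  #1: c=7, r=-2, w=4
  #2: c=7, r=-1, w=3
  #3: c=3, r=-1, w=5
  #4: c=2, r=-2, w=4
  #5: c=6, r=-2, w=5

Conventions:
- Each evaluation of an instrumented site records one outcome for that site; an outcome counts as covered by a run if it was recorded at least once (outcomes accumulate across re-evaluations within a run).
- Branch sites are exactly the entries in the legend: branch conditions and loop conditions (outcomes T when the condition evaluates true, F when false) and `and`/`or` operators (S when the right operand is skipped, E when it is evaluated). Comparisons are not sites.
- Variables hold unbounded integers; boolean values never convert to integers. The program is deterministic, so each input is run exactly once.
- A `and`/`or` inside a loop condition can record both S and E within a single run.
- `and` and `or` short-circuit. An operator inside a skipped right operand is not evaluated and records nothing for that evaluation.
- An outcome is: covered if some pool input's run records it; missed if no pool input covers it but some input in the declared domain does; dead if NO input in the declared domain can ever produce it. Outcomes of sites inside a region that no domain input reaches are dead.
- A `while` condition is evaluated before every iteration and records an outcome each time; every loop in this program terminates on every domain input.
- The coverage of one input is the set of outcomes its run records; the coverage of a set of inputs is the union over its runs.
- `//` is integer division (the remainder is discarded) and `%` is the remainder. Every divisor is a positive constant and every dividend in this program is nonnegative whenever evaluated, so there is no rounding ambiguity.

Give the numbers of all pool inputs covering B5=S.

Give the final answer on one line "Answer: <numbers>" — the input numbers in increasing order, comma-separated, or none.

input #1 (c=7, r=-2, w=4): does not produce B5=S
input #2 (c=7, r=-1, w=3): does not produce B5=S
input #3 (c=3, r=-1, w=5): does not produce B5=S
input #4 (c=2, r=-2, w=4): does not produce B5=S
input #5 (c=6, r=-2, w=5): produces B5=S

Answer: 5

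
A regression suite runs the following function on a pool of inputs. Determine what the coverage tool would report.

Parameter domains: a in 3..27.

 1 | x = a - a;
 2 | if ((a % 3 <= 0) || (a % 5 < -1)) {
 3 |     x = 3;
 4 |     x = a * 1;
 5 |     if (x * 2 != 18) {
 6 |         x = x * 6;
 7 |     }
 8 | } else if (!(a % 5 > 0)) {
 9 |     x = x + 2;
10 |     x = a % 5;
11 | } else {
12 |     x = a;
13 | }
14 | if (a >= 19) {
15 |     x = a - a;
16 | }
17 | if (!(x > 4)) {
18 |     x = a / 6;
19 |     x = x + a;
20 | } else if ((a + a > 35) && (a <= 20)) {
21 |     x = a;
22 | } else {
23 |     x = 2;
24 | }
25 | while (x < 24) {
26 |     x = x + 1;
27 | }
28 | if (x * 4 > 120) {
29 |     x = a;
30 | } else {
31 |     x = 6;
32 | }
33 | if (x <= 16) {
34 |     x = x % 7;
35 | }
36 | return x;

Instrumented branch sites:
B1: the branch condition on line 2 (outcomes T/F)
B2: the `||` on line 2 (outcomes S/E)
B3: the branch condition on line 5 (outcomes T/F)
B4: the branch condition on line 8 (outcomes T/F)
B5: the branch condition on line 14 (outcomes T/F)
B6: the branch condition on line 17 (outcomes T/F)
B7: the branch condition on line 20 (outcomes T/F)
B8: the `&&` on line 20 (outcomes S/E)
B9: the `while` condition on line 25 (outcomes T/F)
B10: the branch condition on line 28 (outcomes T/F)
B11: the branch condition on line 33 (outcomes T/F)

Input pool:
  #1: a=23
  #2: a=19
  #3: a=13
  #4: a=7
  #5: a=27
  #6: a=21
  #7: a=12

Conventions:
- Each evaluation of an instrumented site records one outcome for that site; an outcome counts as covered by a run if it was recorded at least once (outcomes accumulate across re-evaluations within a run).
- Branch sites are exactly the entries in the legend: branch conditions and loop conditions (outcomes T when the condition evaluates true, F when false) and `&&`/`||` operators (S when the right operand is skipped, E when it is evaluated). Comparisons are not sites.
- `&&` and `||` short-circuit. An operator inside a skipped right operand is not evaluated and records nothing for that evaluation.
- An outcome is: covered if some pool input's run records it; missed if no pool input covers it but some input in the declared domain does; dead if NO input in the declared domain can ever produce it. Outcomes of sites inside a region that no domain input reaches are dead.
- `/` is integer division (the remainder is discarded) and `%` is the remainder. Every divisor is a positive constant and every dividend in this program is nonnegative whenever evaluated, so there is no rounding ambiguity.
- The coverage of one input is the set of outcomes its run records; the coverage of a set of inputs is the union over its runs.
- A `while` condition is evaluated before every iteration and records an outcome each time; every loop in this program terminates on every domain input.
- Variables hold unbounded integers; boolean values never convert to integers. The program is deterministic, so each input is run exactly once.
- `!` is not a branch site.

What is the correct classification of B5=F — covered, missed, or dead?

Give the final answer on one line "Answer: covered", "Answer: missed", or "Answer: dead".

B5=F is recorded by pool input(s) 3, 4, 7 -> covered

Answer: covered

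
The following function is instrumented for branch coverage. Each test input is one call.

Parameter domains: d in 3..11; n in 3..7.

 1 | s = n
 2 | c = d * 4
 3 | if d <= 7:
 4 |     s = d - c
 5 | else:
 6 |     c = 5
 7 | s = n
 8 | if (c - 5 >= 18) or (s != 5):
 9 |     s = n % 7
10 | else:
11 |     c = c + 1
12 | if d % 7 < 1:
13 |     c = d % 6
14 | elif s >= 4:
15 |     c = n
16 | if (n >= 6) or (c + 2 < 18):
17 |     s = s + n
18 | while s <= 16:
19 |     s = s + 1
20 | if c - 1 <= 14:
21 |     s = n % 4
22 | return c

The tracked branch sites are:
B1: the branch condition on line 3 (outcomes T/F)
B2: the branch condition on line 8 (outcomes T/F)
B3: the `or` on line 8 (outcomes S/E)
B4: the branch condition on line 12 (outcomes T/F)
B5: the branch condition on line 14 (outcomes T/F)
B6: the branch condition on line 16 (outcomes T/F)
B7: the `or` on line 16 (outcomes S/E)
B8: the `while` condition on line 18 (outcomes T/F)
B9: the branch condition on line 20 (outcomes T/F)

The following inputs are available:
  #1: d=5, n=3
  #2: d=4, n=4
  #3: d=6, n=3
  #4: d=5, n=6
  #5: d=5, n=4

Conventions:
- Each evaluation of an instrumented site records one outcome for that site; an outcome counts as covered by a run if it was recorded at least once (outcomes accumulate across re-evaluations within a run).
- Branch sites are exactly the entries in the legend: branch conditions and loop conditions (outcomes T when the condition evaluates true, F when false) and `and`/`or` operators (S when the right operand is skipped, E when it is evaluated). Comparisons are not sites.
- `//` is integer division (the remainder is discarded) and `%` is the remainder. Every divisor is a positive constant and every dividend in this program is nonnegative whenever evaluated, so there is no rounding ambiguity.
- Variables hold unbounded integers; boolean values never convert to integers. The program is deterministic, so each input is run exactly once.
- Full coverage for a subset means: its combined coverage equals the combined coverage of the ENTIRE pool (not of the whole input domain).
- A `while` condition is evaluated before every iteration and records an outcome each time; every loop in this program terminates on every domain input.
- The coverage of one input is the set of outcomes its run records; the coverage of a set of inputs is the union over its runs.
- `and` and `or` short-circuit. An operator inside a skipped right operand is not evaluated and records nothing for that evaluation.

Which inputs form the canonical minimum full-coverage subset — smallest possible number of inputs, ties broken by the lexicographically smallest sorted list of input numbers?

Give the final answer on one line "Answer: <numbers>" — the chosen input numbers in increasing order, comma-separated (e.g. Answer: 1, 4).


input #1, d=5, n=3: events B1->T, B3->E, B2->T, B4->F, B5->F, B7->E, B6->F, B8->T, B8->T, B8->T, B8->T, B8->T, B8->T, B8->T, ...; outcomes B1=T, B2=T, B3=E, B4=F, B5=F, B6=F, B7=E, B8=T, B8=F, B9=F
input #2, d=4, n=4: events B1->T, B3->E, B2->T, B4->F, B5->T, B7->E, B6->T, B8->T, B8->T, B8->T, B8->T, B8->T, B8->T, B8->T, ...; outcomes B1=T, B2=T, B3=E, B4=F, B5=T, B6=T, B7=E, B8=T, B8=F, B9=T
input #3, d=6, n=3: events B1->T, B3->S, B2->T, B4->F, B5->F, B7->E, B6->F, B8->T, B8->T, B8->T, B8->T, B8->T, B8->T, B8->T, ...; outcomes B1=T, B2=T, B3=S, B4=F, B5=F, B6=F, B7=E, B8=T, B8=F, B9=F
input #4, d=5, n=6: events B1->T, B3->E, B2->T, B4->F, B5->T, B7->S, B6->T, B8->T, B8->T, B8->T, B8->T, B8->T, B8->F, B9->T; outcomes B1=T, B2=T, B3=E, B4=F, B5=T, B6=T, B7=S, B8=T, B8=F, B9=T
input #5, d=5, n=4: events B1->T, B3->E, B2->T, B4->F, B5->T, B7->E, B6->T, B8->T, B8->T, B8->T, B8->T, B8->T, B8->T, B8->T, ...; outcomes B1=T, B2=T, B3=E, B4=F, B5=T, B6=T, B7=E, B8=T, B8=F, B9=T
together the pool reaches 15 outcomes: B1=T, B2=T, B3=S, B3=E, B4=F, B5=T, B5=F, B6=T, B6=F, B7=S, B7=E, B8=T, B8=F, B9=T, B9=F
checked all size-1 subsets: none covers 15 outcomes (max 10/15)
the canonical winner is {3, 4}: size 2, full 15-outcome coverage, earliest index list among size-2 covers
Answer: 3, 4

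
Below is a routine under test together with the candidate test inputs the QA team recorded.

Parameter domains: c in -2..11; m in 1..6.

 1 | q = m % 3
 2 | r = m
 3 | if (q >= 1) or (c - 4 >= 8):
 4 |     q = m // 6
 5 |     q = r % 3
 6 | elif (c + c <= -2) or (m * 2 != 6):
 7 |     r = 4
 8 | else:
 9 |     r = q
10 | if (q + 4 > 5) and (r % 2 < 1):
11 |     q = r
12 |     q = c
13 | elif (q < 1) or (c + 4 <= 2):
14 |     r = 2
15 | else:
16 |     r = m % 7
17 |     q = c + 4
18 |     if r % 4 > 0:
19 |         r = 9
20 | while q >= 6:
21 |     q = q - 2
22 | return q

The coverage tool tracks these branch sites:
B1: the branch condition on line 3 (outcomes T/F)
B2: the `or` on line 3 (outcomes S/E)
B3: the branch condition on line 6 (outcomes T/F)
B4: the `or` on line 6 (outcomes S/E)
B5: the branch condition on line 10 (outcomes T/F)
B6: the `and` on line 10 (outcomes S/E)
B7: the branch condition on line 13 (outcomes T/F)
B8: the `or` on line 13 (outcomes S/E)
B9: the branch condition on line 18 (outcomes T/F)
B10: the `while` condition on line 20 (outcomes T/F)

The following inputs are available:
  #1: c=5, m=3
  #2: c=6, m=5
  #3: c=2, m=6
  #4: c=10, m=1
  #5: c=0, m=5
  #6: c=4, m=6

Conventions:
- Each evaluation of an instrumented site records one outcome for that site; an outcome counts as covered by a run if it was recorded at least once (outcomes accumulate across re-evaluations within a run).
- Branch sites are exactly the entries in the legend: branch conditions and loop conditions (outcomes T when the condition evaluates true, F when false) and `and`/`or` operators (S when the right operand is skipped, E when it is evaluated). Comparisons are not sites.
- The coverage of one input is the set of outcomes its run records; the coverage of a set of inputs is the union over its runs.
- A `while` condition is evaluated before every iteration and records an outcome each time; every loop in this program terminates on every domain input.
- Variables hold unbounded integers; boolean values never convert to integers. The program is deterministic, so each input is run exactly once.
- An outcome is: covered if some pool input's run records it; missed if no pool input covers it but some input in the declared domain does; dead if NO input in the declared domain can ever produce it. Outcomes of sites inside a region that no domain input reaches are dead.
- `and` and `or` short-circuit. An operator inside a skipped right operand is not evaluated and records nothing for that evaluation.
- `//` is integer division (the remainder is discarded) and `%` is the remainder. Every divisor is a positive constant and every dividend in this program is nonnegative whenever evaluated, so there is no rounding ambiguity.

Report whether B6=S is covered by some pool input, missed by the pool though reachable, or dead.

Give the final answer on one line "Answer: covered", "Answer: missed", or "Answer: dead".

B6=S is recorded by pool input(s) 1, 3, 4, 6 -> covered

Answer: covered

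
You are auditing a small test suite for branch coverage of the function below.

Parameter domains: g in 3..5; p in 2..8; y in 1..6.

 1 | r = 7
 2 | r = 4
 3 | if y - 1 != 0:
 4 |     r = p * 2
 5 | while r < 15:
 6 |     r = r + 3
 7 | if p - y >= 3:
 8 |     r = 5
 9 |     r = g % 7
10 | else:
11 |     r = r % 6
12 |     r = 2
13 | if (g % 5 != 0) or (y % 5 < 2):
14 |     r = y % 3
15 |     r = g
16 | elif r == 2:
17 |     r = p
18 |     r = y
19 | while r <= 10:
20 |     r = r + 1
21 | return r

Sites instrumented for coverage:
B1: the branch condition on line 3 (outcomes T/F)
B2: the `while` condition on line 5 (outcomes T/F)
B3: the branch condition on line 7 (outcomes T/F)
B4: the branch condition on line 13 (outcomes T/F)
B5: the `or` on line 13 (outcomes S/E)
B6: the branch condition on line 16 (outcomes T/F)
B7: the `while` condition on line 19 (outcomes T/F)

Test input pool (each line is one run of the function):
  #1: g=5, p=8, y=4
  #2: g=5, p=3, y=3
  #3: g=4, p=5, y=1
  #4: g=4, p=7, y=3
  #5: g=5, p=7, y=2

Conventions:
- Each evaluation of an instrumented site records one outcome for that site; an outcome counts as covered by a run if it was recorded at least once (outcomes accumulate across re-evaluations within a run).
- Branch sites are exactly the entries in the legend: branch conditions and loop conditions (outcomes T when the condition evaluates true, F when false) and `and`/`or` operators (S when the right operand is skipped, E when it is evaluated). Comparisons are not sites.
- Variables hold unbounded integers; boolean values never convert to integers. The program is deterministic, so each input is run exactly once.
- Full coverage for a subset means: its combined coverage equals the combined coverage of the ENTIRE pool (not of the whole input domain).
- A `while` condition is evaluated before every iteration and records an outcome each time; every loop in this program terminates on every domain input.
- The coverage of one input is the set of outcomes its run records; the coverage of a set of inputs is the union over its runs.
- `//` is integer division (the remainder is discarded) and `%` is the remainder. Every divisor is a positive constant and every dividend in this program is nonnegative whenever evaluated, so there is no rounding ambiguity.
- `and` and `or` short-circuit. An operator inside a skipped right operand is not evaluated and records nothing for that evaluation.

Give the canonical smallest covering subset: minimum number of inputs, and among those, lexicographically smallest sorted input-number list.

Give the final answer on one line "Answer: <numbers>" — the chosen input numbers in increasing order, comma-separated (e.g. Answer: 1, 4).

run #1 (g=5, p=8, y=4) records B1=T, B2=F, B3=T, B4=F, B5=E, B6=F, B7=T, B7=F
run #2 (g=5, p=3, y=3) records B1=T, B2=T, B2=F, B3=F, B4=F, B5=E, B6=T, B7=T, B7=F
run #3 (g=4, p=5, y=1) records B1=F, B2=T, B2=F, B3=T, B4=T, B5=S, B7=T, B7=F
run #4 (g=4, p=7, y=3) records B1=T, B2=T, B2=F, B3=T, B4=T, B5=S, B7=T, B7=F
run #5 (g=5, p=7, y=2) records B1=T, B2=T, B2=F, B3=T, B4=F, B5=E, B6=F, B7=T, B7=F
pool-wide coverage (14 outcomes): B1=T, B1=F, B2=T, B2=F, B3=T, B3=F, B4=T, B4=F, B5=S, B5=E, B6=T, B6=F, B7=T, B7=F
size 1 is not enough: best union over all size-1 subsets is 9/14
size 2 is not enough: best union over all size-2 subsets is 13/14
the canonical winner is {1, 2, 3}: size 3, full 14-outcome coverage, earliest index list among size-3 covers

Answer: 1, 2, 3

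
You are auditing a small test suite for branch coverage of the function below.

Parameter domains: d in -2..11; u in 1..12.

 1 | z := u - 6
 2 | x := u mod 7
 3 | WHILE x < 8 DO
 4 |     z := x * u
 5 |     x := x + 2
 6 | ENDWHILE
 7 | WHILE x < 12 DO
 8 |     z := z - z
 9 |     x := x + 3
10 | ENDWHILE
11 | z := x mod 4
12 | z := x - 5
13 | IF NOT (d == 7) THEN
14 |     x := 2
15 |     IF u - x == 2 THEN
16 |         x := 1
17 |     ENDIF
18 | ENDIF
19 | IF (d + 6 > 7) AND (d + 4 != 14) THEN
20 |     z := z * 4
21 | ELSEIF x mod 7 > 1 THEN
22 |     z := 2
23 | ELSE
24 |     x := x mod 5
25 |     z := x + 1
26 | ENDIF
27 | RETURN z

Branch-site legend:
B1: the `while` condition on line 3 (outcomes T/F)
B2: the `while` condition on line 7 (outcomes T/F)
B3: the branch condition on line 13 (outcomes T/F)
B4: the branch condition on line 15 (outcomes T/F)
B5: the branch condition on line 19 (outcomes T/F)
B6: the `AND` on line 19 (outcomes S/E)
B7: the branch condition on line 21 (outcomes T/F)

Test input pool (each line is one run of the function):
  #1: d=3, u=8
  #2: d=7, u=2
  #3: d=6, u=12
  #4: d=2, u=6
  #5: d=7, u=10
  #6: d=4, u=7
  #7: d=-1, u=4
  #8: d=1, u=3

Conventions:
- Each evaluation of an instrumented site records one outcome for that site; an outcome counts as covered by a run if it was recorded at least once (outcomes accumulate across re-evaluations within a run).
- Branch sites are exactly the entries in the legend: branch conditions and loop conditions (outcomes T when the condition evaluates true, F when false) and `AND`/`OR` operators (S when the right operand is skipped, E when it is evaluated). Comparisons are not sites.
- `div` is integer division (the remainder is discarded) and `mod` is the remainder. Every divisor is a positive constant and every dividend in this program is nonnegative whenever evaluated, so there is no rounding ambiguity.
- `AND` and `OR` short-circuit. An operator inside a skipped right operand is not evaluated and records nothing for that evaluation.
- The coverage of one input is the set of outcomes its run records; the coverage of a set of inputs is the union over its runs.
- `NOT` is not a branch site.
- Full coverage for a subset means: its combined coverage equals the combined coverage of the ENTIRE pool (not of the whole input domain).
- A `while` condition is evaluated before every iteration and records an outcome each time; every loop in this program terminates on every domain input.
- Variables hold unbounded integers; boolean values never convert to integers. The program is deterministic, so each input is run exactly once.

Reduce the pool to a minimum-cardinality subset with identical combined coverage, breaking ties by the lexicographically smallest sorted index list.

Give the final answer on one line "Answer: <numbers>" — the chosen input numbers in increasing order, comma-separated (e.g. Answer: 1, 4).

test 1 (d=3, u=8) fires B1->T, B1->T, B1->T, B1->T, B1->F, B2->T, B2->F, B3->T, B4->F, B6->E, B5->T; hits B1=T, B1=F, B2=T, B2=F, B3=T, B4=F, B5=T, B6=E
test 2 (d=7, u=2) fires B1->T, B1->T, B1->T, B1->F, B2->T, B2->T, B2->F, B3->F, B6->E, B5->T; hits B1=T, B1=F, B2=T, B2=F, B3=F, B5=T, B6=E
test 3 (d=6, u=12) fires B1->T, B1->T, B1->F, B2->T, B2->F, B3->T, B4->F, B6->E, B5->T; hits B1=T, B1=F, B2=T, B2=F, B3=T, B4=F, B5=T, B6=E
test 4 (d=2, u=6) fires B1->T, B1->F, B2->T, B2->T, B2->F, B3->T, B4->F, B6->E, B5->T; hits B1=T, B1=F, B2=T, B2=F, B3=T, B4=F, B5=T, B6=E
test 5 (d=7, u=10) fires B1->T, B1->T, B1->T, B1->F, B2->T, B2->F, B3->F, B6->E, B5->T; hits B1=T, B1=F, B2=T, B2=F, B3=F, B5=T, B6=E
test 6 (d=4, u=7) fires B1->T, B1->T, B1->T, B1->T, B1->F, B2->T, B2->T, B2->F, B3->T, B4->F, B6->E, B5->T; hits B1=T, B1=F, B2=T, B2=F, B3=T, B4=F, B5=T, B6=E
test 7 (d=-1, u=4) fires B1->T, B1->T, B1->F, B2->T, B2->T, B2->F, B3->T, B4->T, B6->S, B5->F, B7->F; hits B1=T, B1=F, B2=T, B2=F, B3=T, B4=T, B5=F, B6=S, B7=F
test 8 (d=1, u=3) fires B1->T, B1->T, B1->T, B1->F, B2->T, B2->F, B3->T, B4->F, B6->S, B5->F, B7->T; hits B1=T, B1=F, B2=T, B2=F, B3=T, B4=F, B5=F, B6=S, B7=T
union over all inputs: B1=T, B1=F, B2=T, B2=F, B3=T, B3=F, B4=T, B4=F, B5=T, B5=F, B6=S, B6=E, B7=T, B7=F (14 outcomes)
every size-1 subset falls short of the 14 outcomes (best: 9/14)
every size-2 subset falls short of the 14 outcomes (best: 12/14)
size 3: inputs {2, 7, 8} cover all 14 outcomes, and no lexicographically smaller subset of this size does

Answer: 2, 7, 8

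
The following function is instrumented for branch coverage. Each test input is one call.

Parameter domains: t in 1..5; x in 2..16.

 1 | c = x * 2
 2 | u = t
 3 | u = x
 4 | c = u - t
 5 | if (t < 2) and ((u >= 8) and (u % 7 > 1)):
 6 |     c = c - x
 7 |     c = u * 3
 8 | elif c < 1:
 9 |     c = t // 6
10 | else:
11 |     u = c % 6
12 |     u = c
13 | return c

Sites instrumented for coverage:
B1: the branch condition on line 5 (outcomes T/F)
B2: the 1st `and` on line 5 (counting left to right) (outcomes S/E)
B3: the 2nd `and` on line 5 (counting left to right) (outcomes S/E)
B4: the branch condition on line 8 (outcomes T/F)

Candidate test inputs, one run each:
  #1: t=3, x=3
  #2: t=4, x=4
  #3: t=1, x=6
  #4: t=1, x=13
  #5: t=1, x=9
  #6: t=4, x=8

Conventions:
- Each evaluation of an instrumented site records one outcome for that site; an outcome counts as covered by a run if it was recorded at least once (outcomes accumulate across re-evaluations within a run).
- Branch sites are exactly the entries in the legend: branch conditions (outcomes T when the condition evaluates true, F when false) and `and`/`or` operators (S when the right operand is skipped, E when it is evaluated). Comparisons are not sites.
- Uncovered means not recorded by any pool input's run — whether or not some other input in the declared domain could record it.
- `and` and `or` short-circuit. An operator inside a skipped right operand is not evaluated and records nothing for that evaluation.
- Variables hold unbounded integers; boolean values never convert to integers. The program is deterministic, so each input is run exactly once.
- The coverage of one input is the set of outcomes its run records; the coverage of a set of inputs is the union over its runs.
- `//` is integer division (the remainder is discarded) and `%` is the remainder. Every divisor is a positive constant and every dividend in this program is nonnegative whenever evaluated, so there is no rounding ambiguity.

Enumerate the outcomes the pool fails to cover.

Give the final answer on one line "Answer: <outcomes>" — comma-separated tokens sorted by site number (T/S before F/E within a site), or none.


test 1 (t=3, x=3) fires B2->S, B1->F, B4->T; hits B1=F, B2=S, B4=T
test 2 (t=4, x=4) fires B2->S, B1->F, B4->T; hits B1=F, B2=S, B4=T
test 3 (t=1, x=6) fires B2->E, B3->S, B1->F, B4->F; hits B1=F, B2=E, B3=S, B4=F
test 4 (t=1, x=13) fires B2->E, B3->E, B1->T; hits B1=T, B2=E, B3=E
test 5 (t=1, x=9) fires B2->E, B3->E, B1->T; hits B1=T, B2=E, B3=E
test 6 (t=4, x=8) fires B2->S, B1->F, B4->F; hits B1=F, B2=S, B4=F
union over the pool: B1=T, B1=F, B2=S, B2=E, B3=S, B3=E, B4=T, B4=F
uncovered (0 of 8): none
Answer: none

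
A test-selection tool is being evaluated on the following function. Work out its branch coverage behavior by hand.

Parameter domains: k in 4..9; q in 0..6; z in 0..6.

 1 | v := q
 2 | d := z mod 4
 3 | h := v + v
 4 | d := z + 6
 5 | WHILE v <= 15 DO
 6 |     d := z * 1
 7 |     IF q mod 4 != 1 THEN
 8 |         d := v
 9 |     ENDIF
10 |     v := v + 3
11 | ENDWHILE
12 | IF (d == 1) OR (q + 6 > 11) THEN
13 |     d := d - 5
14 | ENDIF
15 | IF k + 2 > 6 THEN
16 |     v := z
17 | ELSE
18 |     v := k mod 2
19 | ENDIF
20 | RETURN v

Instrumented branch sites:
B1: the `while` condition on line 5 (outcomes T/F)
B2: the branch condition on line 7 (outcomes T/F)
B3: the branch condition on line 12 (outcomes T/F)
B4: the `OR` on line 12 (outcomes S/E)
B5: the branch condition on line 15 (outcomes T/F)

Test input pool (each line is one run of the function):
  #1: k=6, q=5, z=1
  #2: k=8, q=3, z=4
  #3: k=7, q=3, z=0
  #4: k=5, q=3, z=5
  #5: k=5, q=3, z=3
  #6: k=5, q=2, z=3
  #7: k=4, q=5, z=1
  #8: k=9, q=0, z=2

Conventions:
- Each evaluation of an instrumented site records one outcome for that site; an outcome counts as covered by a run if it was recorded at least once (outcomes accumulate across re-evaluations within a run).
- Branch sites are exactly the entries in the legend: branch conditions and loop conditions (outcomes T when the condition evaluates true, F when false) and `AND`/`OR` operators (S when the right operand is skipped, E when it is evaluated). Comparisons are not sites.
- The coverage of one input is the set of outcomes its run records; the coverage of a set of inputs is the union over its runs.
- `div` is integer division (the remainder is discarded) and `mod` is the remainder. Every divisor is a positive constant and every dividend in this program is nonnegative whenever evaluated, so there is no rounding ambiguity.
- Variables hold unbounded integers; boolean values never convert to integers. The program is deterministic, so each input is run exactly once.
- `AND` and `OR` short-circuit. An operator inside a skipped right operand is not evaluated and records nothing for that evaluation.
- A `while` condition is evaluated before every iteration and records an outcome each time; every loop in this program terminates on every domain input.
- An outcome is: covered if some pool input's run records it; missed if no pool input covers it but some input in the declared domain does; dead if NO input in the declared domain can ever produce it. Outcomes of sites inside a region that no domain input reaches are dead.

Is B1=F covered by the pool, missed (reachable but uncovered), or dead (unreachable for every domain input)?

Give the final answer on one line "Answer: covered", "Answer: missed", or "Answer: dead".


B1=F is recorded by pool input(s) 1, 2, 3, 4, 5, 6, 7, 8 -> covered
Answer: covered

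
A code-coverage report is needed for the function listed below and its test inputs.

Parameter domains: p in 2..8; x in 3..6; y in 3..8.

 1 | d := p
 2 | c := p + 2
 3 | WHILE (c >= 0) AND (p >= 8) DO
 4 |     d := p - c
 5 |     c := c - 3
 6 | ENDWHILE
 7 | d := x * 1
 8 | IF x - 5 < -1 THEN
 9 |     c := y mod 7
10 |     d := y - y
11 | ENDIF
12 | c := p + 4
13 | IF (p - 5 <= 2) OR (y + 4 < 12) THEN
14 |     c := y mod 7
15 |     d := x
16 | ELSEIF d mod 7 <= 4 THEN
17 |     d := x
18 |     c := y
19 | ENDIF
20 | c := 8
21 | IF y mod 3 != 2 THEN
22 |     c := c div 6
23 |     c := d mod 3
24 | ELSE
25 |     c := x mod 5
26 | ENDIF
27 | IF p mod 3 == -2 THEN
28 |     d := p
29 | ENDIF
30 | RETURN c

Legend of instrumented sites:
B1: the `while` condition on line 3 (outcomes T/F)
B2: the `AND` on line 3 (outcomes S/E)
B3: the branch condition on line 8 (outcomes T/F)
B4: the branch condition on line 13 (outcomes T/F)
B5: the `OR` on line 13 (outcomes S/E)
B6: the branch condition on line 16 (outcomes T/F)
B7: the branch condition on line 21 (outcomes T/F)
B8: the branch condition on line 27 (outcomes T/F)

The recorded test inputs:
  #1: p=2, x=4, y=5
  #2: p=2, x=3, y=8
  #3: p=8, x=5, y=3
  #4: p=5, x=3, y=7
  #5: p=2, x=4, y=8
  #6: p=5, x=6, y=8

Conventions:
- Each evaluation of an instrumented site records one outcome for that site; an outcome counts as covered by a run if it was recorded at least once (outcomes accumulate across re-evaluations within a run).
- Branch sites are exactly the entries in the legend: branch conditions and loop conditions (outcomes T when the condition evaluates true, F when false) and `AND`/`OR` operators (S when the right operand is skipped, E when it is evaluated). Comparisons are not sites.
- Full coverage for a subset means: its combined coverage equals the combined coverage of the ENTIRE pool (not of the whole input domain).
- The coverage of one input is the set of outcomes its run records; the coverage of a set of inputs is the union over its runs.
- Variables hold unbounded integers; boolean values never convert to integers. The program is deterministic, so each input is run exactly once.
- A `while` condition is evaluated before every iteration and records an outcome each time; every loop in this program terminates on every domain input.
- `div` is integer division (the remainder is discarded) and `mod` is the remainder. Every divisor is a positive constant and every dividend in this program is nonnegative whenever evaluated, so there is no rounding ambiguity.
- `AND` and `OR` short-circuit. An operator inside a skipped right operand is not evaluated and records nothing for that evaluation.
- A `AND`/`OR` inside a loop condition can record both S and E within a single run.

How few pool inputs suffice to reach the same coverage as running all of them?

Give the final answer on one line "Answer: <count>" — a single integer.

#1 (p=2, x=4, y=5) -> B2->E, B1->F, B3->F, B5->S, B4->T, B7->F, B8->F; covered: B1=F, B2=E, B3=F, B4=T, B5=S, B7=F, B8=F
#2 (p=2, x=3, y=8) -> B2->E, B1->F, B3->T, B5->S, B4->T, B7->F, B8->F; covered: B1=F, B2=E, B3=T, B4=T, B5=S, B7=F, B8=F
#3 (p=8, x=5, y=3) -> B2->E, B1->T, B2->E, B1->T, B2->E, B1->T, B2->E, B1->T, B2->S, B1->F, B3->F, B5->E, B4->T, B7->T, ...; covered: B1=T, B1=F, B2=S, B2=E, B3=F, B4=T, B5=E, B7=T, B8=F
#4 (p=5, x=3, y=7) -> B2->E, B1->F, B3->T, B5->S, B4->T, B7->T, B8->F; covered: B1=F, B2=E, B3=T, B4=T, B5=S, B7=T, B8=F
#5 (p=2, x=4, y=8) -> B2->E, B1->F, B3->F, B5->S, B4->T, B7->F, B8->F; covered: B1=F, B2=E, B3=F, B4=T, B5=S, B7=F, B8=F
#6 (p=5, x=6, y=8) -> B2->E, B1->F, B3->F, B5->S, B4->T, B7->F, B8->F; covered: B1=F, B2=E, B3=F, B4=T, B5=S, B7=F, B8=F
union over all inputs: B1=T, B1=F, B2=S, B2=E, B3=T, B3=F, B4=T, B5=S, B5=E, B7=T, B7=F, B8=F (12 outcomes)
size 1 is not enough: best union over all size-1 subsets is 9/12
at size 2, {2, 3} reaches all 12 outcomes; every lexicographically earlier size-2 subset fails

Answer: 2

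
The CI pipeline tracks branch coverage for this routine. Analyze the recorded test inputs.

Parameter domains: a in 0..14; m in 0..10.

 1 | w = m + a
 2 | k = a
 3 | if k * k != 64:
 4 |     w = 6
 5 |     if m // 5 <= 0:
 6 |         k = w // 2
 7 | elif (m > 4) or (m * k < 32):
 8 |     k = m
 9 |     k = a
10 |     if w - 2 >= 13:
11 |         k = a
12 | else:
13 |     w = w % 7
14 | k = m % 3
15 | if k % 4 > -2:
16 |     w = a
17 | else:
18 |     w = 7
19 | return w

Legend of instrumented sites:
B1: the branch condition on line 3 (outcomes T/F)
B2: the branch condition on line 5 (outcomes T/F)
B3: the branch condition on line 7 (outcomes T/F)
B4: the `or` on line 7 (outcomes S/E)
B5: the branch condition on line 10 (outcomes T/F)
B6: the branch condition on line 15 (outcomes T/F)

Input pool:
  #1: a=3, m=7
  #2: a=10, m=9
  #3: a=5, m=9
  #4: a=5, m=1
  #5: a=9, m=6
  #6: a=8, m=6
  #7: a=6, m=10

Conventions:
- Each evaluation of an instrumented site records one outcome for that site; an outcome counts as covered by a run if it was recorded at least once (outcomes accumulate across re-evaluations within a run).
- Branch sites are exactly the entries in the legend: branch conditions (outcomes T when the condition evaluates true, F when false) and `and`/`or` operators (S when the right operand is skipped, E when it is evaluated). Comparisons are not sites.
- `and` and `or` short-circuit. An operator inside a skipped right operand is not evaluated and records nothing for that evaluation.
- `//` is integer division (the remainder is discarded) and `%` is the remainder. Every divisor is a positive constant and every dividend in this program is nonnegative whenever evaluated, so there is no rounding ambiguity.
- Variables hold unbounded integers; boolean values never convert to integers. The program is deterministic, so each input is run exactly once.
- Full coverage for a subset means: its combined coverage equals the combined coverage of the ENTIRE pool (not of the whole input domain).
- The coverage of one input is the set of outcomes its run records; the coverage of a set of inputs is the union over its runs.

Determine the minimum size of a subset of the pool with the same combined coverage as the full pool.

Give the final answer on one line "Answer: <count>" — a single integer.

test 1 (a=3, m=7) fires B1->T, B2->F, B6->T; hits B1=T, B2=F, B6=T
test 2 (a=10, m=9) fires B1->T, B2->F, B6->T; hits B1=T, B2=F, B6=T
test 3 (a=5, m=9) fires B1->T, B2->F, B6->T; hits B1=T, B2=F, B6=T
test 4 (a=5, m=1) fires B1->T, B2->T, B6->T; hits B1=T, B2=T, B6=T
test 5 (a=9, m=6) fires B1->T, B2->F, B6->T; hits B1=T, B2=F, B6=T
test 6 (a=8, m=6) fires B1->F, B4->S, B3->T, B5->F, B6->T; hits B1=F, B3=T, B4=S, B5=F, B6=T
test 7 (a=6, m=10) fires B1->T, B2->F, B6->T; hits B1=T, B2=F, B6=T
union over all inputs: B1=T, B1=F, B2=T, B2=F, B3=T, B4=S, B5=F, B6=T (8 outcomes)
no size-1 subset reaches all 8 outcomes (best union: 5/8)
no size-2 subset reaches all 8 outcomes (best union: 7/8)
the canonical winner is {1, 4, 6}: size 3, full 8-outcome coverage, earliest index list among size-3 covers

Answer: 3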